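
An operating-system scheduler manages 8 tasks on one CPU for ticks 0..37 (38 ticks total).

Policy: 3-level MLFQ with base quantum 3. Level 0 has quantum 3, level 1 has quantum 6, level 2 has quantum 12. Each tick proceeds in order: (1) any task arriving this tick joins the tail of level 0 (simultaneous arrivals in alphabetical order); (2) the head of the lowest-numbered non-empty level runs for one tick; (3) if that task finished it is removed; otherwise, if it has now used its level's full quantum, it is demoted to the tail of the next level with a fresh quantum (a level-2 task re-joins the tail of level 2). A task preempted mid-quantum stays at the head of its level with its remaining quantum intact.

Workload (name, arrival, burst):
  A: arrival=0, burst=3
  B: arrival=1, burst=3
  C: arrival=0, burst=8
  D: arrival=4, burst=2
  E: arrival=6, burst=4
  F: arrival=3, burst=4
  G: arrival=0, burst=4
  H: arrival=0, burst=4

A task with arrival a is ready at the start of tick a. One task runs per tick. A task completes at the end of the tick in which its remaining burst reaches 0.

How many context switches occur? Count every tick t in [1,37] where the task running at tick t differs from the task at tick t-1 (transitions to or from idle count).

t=0: L0/L1/L2 = ACGH/-/- → run A
t=1: L0/L1/L2 = ACGHB/-/- → run A
t=2: L0/L1/L2 = ACGHB/-/- → run A
t=3: L0/L1/L2 = CGHBF/-/- → run C
t=4: L0/L1/L2 = CGHBFD/-/- → run C
t=5: L0/L1/L2 = CGHBFD/-/- → run C
t=6: L0/L1/L2 = GHBFDE/C/- → run G
t=7: L0/L1/L2 = GHBFDE/C/- → run G
t=8: L0/L1/L2 = GHBFDE/C/- → run G
t=9: L0/L1/L2 = HBFDE/CG/- → run H
t=10: L0/L1/L2 = HBFDE/CG/- → run H
t=11: L0/L1/L2 = HBFDE/CG/- → run H
t=12: L0/L1/L2 = BFDE/CGH/- → run B
t=13: L0/L1/L2 = BFDE/CGH/- → run B
t=14: L0/L1/L2 = BFDE/CGH/- → run B
t=15: L0/L1/L2 = FDE/CGH/- → run F
t=16: L0/L1/L2 = FDE/CGH/- → run F
t=17: L0/L1/L2 = FDE/CGH/- → run F
t=18: L0/L1/L2 = DE/CGHF/- → run D
t=19: L0/L1/L2 = DE/CGHF/- → run D
t=20: L0/L1/L2 = E/CGHF/- → run E
t=21: L0/L1/L2 = E/CGHF/- → run E
t=22: L0/L1/L2 = E/CGHF/- → run E
t=23: L0/L1/L2 = -/CGHFE/- → run C
t=24: L0/L1/L2 = -/CGHFE/- → run C
t=25: L0/L1/L2 = -/CGHFE/- → run C
t=26: L0/L1/L2 = -/CGHFE/- → run C
t=27: L0/L1/L2 = -/CGHFE/- → run C
t=28: L0/L1/L2 = -/GHFE/- → run G
t=29: L0/L1/L2 = -/HFE/- → run H
t=30: L0/L1/L2 = -/FE/- → run F
t=31: L0/L1/L2 = -/E/- → run E
t=32: (idle)
t=33: (idle)
t=34: (idle)
t=35: (idle)
t=36: (idle)
t=37: (idle)

context switches = 13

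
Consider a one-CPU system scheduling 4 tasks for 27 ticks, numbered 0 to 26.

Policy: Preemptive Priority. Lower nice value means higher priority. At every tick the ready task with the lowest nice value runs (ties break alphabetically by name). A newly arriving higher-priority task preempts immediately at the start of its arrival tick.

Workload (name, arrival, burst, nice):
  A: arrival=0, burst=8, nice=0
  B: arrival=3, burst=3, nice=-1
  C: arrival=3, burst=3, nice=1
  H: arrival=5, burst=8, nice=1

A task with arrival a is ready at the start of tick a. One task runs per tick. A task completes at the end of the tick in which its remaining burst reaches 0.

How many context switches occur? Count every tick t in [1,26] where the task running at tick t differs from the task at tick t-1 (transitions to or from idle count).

t=0: ready={A} → run A
t=1: ready={A} → run A
t=2: ready={A} → run A
t=3: ready={A,B,C} → run B
t=4: ready={A,B,C} → run B
t=5: ready={A,B,C,H} → run B
t=6: ready={A,C,H} → run A
t=7: ready={A,C,H} → run A
t=8: ready={A,C,H} → run A
t=9: ready={A,C,H} → run A
t=10: ready={A,C,H} → run A
t=11: ready={C,H} → run C
t=12: ready={C,H} → run C
t=13: ready={C,H} → run C
t=14: ready={H} → run H
t=15: ready={H} → run H
t=16: ready={H} → run H
t=17: ready={H} → run H
t=18: ready={H} → run H
t=19: ready={H} → run H
t=20: ready={H} → run H
t=21: ready={H} → run H
t=22: (idle)
t=23: (idle)
t=24: (idle)
t=25: (idle)
t=26: (idle)

context switches = 5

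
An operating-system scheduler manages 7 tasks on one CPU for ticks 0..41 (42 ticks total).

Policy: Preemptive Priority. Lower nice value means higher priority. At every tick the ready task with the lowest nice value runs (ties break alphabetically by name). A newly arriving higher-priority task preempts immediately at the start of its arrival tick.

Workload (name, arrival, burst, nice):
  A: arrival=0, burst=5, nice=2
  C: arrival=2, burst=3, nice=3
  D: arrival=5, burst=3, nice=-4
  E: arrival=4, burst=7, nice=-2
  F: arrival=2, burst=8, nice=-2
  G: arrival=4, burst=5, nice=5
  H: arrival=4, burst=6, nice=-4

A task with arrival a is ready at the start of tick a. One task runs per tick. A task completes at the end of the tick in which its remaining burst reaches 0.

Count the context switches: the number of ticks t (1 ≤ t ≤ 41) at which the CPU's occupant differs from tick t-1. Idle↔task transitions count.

context switches = 10

t=0: ready={A} → run A
t=1: ready={A} → run A
t=2: ready={A,C,F} → run F
t=3: ready={A,C,F} → run F
t=4: ready={A,C,E,F,G,H} → run H
t=5: ready={A,C,D,E,F,G,H} → run D
t=6: ready={A,C,D,E,F,G,H} → run D
t=7: ready={A,C,D,E,F,G,H} → run D
t=8: ready={A,C,E,F,G,H} → run H
t=9: ready={A,C,E,F,G,H} → run H
t=10: ready={A,C,E,F,G,H} → run H
t=11: ready={A,C,E,F,G,H} → run H
t=12: ready={A,C,E,F,G,H} → run H
t=13: ready={A,C,E,F,G} → run E
t=14: ready={A,C,E,F,G} → run E
t=15: ready={A,C,E,F,G} → run E
t=16: ready={A,C,E,F,G} → run E
t=17: ready={A,C,E,F,G} → run E
t=18: ready={A,C,E,F,G} → run E
t=19: ready={A,C,E,F,G} → run E
t=20: ready={A,C,F,G} → run F
t=21: ready={A,C,F,G} → run F
t=22: ready={A,C,F,G} → run F
t=23: ready={A,C,F,G} → run F
t=24: ready={A,C,F,G} → run F
t=25: ready={A,C,F,G} → run F
t=26: ready={A,C,G} → run A
t=27: ready={A,C,G} → run A
t=28: ready={A,C,G} → run A
t=29: ready={C,G} → run C
t=30: ready={C,G} → run C
t=31: ready={C,G} → run C
t=32: ready={G} → run G
t=33: ready={G} → run G
t=34: ready={G} → run G
t=35: ready={G} → run G
t=36: ready={G} → run G
t=37: (idle)
t=38: (idle)
t=39: (idle)
t=40: (idle)
t=41: (idle)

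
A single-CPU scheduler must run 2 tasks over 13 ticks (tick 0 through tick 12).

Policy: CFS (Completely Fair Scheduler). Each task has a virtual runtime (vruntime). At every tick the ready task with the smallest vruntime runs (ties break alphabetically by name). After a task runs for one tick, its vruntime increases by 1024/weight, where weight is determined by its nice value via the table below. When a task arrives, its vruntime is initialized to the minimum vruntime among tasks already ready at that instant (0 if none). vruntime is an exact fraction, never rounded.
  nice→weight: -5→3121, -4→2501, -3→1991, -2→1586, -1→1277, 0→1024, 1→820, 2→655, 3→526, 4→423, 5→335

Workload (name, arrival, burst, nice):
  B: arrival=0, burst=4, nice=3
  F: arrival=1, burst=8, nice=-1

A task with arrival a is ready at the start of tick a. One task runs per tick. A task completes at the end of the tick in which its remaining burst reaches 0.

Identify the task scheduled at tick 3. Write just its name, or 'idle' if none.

running at tick 3 = F

t=0: vr[B=0] → run B
t=1: vr[B=512/263 F=512/263] → run B
t=2: vr[B=1024/263 F=512/263] → run F
t=3: vr[B=1024/263 F=923136/335851] → run F
t=4: vr[B=1024/263 F=1192448/335851] → run F
t=5: vr[B=1024/263 F=1461760/335851] → run B
t=6: vr[B=1536/263 F=1461760/335851] → run F
t=7: vr[B=1536/263 F=1731072/335851] → run F
t=8: vr[B=1536/263 F=2000384/335851] → run B
t=9: vr[F=2000384/335851] → run F
t=10: vr[F=2269696/335851] → run F
t=11: vr[F=2539008/335851] → run F
t=12: (idle)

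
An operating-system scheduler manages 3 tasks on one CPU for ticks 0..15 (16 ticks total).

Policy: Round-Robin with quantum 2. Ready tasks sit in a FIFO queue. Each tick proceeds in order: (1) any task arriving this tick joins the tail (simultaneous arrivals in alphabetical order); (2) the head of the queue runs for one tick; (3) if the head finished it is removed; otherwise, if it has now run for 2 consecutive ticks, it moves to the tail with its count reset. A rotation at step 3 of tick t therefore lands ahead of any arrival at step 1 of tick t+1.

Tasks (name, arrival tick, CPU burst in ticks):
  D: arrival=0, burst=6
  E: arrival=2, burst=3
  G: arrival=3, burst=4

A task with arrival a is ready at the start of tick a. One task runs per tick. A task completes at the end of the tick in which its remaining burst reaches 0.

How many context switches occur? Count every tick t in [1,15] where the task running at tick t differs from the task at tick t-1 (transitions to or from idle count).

context switches = 6

t=0: queue=[D] q_used=0 → run D
t=1: queue=[D] q_used=1 → run D
t=2: queue=[D,E] q_used=0 → run D
t=3: queue=[D,E,G] q_used=1 → run D
t=4: queue=[E,G,D] q_used=0 → run E
t=5: queue=[E,G,D] q_used=1 → run E
t=6: queue=[G,D,E] q_used=0 → run G
t=7: queue=[G,D,E] q_used=1 → run G
t=8: queue=[D,E,G] q_used=0 → run D
t=9: queue=[D,E,G] q_used=1 → run D
t=10: queue=[E,G] q_used=0 → run E
t=11: queue=[G] q_used=0 → run G
t=12: queue=[G] q_used=1 → run G
t=13: (idle)
t=14: (idle)
t=15: (idle)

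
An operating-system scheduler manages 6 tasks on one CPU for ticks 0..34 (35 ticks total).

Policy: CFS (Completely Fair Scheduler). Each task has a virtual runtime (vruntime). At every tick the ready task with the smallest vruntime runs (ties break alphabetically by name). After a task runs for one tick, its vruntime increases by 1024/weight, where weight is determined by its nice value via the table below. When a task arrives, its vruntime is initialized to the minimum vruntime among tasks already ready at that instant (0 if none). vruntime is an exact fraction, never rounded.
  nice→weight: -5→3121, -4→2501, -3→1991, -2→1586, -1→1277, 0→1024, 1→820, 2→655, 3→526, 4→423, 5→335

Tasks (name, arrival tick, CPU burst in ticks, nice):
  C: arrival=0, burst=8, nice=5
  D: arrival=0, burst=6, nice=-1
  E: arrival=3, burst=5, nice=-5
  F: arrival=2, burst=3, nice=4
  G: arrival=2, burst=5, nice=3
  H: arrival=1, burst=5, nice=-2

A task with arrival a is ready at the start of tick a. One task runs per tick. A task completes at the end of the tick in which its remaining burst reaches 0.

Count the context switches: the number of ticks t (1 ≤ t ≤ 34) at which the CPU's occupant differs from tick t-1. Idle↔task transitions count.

context switches = 28

t=0: vr[C=0 D=0] → run C
t=1: vr[C=1024/335 D=0 H=0] → run D
t=2: vr[C=1024/335 D=1024/1277 F=0 G=0 H=0] → run F
t=3: vr[C=1024/335 D=1024/1277 E=0 F=1024/423 G=0 H=0] → run E
t=4: vr[C=1024/335 D=1024/1277 E=1024/3121 F=1024/423 G=0 H=0] → run G
t=5: vr[C=1024/335 D=1024/1277 E=1024/3121 F=1024/423 G=512/263 H=0] → run H
t=6: vr[C=1024/335 D=1024/1277 E=1024/3121 F=1024/423 G=512/263 H=512/793] → run E
t=7: vr[C=1024/335 D=1024/1277 E=2048/3121 F=1024/423 G=512/263 H=512/793] → run H
t=8: vr[C=1024/335 D=1024/1277 E=2048/3121 F=1024/423 G=512/263 H=1024/793] → run E
t=9: vr[C=1024/335 D=1024/1277 E=3072/3121 F=1024/423 G=512/263 H=1024/793] → run D
t=10: vr[C=1024/335 D=2048/1277 E=3072/3121 F=1024/423 G=512/263 H=1024/793] → run E
t=11: vr[C=1024/335 D=2048/1277 E=4096/3121 F=1024/423 G=512/263 H=1024/793] → run H
t=12: vr[C=1024/335 D=2048/1277 E=4096/3121 F=1024/423 G=512/263 H=1536/793] → run E
t=13: vr[C=1024/335 D=2048/1277 F=1024/423 G=512/263 H=1536/793] → run D
t=14: vr[C=1024/335 D=3072/1277 F=1024/423 G=512/263 H=1536/793] → run H
t=15: vr[C=1024/335 D=3072/1277 F=1024/423 G=512/263 H=2048/793] → run G
t=16: vr[C=1024/335 D=3072/1277 F=1024/423 G=1024/263 H=2048/793] → run D
t=17: vr[C=1024/335 D=4096/1277 F=1024/423 G=1024/263 H=2048/793] → run F
t=18: vr[C=1024/335 D=4096/1277 F=2048/423 G=1024/263 H=2048/793] → run H
t=19: vr[C=1024/335 D=4096/1277 F=2048/423 G=1024/263] → run C
t=20: vr[C=2048/335 D=4096/1277 F=2048/423 G=1024/263] → run D
t=21: vr[C=2048/335 D=5120/1277 F=2048/423 G=1024/263] → run G
t=22: vr[C=2048/335 D=5120/1277 F=2048/423 G=1536/263] → run D
t=23: vr[C=2048/335 F=2048/423 G=1536/263] → run F
t=24: vr[C=2048/335 G=1536/263] → run G
t=25: vr[C=2048/335 G=2048/263] → run C
t=26: vr[C=3072/335 G=2048/263] → run G
t=27: vr[C=3072/335] → run C
t=28: vr[C=4096/335] → run C
t=29: vr[C=1024/67] → run C
t=30: vr[C=6144/335] → run C
t=31: vr[C=7168/335] → run C
t=32: (idle)
t=33: (idle)
t=34: (idle)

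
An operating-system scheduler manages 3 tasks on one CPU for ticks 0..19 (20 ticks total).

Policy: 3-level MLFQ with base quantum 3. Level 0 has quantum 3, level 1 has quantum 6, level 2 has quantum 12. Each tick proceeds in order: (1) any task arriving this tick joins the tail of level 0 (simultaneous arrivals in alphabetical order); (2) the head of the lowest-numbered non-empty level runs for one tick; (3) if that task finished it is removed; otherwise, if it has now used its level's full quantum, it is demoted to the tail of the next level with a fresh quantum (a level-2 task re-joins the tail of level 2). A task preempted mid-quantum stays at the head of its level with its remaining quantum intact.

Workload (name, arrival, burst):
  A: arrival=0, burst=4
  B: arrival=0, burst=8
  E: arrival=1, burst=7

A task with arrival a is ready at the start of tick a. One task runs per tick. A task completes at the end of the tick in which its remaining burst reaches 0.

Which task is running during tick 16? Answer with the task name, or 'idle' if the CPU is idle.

running at tick 16 = E

t=0: L0/L1/L2 = AB/-/- → run A
t=1: L0/L1/L2 = ABE/-/- → run A
t=2: L0/L1/L2 = ABE/-/- → run A
t=3: L0/L1/L2 = BE/A/- → run B
t=4: L0/L1/L2 = BE/A/- → run B
t=5: L0/L1/L2 = BE/A/- → run B
t=6: L0/L1/L2 = E/AB/- → run E
t=7: L0/L1/L2 = E/AB/- → run E
t=8: L0/L1/L2 = E/AB/- → run E
t=9: L0/L1/L2 = -/ABE/- → run A
t=10: L0/L1/L2 = -/BE/- → run B
t=11: L0/L1/L2 = -/BE/- → run B
t=12: L0/L1/L2 = -/BE/- → run B
t=13: L0/L1/L2 = -/BE/- → run B
t=14: L0/L1/L2 = -/BE/- → run B
t=15: L0/L1/L2 = -/E/- → run E
t=16: L0/L1/L2 = -/E/- → run E
t=17: L0/L1/L2 = -/E/- → run E
t=18: L0/L1/L2 = -/E/- → run E
t=19: (idle)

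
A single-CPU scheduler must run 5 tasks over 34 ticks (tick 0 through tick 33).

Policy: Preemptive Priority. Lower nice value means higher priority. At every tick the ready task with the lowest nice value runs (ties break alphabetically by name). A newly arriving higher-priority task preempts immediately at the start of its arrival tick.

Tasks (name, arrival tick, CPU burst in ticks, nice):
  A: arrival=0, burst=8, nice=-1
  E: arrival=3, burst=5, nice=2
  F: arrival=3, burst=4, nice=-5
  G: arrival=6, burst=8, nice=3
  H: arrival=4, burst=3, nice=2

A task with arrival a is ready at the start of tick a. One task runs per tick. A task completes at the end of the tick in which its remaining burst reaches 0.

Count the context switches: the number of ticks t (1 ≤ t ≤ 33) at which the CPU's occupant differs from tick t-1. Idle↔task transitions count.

context switches = 6

t=0: ready={A} → run A
t=1: ready={A} → run A
t=2: ready={A} → run A
t=3: ready={A,E,F} → run F
t=4: ready={A,E,F,H} → run F
t=5: ready={A,E,F,H} → run F
t=6: ready={A,E,F,G,H} → run F
t=7: ready={A,E,G,H} → run A
t=8: ready={A,E,G,H} → run A
t=9: ready={A,E,G,H} → run A
t=10: ready={A,E,G,H} → run A
t=11: ready={A,E,G,H} → run A
t=12: ready={E,G,H} → run E
t=13: ready={E,G,H} → run E
t=14: ready={E,G,H} → run E
t=15: ready={E,G,H} → run E
t=16: ready={E,G,H} → run E
t=17: ready={G,H} → run H
t=18: ready={G,H} → run H
t=19: ready={G,H} → run H
t=20: ready={G} → run G
t=21: ready={G} → run G
t=22: ready={G} → run G
t=23: ready={G} → run G
t=24: ready={G} → run G
t=25: ready={G} → run G
t=26: ready={G} → run G
t=27: ready={G} → run G
t=28: (idle)
t=29: (idle)
t=30: (idle)
t=31: (idle)
t=32: (idle)
t=33: (idle)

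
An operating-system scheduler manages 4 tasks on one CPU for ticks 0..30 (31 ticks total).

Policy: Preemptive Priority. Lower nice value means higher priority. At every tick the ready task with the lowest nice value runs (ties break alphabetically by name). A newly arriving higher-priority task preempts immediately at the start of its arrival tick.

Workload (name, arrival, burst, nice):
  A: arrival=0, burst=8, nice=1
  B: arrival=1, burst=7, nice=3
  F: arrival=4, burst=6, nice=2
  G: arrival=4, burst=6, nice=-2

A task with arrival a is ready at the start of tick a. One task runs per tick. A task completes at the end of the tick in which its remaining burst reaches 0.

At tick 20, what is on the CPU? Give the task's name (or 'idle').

t=0: ready={A} → run A
t=1: ready={A,B} → run A
t=2: ready={A,B} → run A
t=3: ready={A,B} → run A
t=4: ready={A,B,F,G} → run G
t=5: ready={A,B,F,G} → run G
t=6: ready={A,B,F,G} → run G
t=7: ready={A,B,F,G} → run G
t=8: ready={A,B,F,G} → run G
t=9: ready={A,B,F,G} → run G
t=10: ready={A,B,F} → run A
t=11: ready={A,B,F} → run A
t=12: ready={A,B,F} → run A
t=13: ready={A,B,F} → run A
t=14: ready={B,F} → run F
t=15: ready={B,F} → run F
t=16: ready={B,F} → run F
t=17: ready={B,F} → run F
t=18: ready={B,F} → run F
t=19: ready={B,F} → run F
t=20: ready={B} → run B
t=21: ready={B} → run B
t=22: ready={B} → run B
t=23: ready={B} → run B
t=24: ready={B} → run B
t=25: ready={B} → run B
t=26: ready={B} → run B
t=27: (idle)
t=28: (idle)
t=29: (idle)
t=30: (idle)

running at tick 20 = B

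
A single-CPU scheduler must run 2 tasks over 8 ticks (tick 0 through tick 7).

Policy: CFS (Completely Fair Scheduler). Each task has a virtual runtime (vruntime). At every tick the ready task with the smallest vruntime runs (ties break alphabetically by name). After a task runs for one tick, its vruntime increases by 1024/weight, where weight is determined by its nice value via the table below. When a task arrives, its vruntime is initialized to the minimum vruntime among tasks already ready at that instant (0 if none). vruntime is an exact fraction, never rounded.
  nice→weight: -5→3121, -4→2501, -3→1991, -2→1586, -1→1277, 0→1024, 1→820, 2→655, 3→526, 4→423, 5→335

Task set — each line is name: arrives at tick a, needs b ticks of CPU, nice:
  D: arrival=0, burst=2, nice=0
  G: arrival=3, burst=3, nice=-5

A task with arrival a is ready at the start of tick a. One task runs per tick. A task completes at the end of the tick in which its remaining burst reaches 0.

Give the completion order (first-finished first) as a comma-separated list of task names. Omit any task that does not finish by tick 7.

completion order = D, G

t=0: vr[D=0] → run D
t=1: vr[D=1] → run D
t=2: (idle)
t=3: vr[G=0] → run G
t=4: vr[G=1024/3121] → run G
t=5: vr[G=2048/3121] → run G
t=6: (idle)
t=7: (idle)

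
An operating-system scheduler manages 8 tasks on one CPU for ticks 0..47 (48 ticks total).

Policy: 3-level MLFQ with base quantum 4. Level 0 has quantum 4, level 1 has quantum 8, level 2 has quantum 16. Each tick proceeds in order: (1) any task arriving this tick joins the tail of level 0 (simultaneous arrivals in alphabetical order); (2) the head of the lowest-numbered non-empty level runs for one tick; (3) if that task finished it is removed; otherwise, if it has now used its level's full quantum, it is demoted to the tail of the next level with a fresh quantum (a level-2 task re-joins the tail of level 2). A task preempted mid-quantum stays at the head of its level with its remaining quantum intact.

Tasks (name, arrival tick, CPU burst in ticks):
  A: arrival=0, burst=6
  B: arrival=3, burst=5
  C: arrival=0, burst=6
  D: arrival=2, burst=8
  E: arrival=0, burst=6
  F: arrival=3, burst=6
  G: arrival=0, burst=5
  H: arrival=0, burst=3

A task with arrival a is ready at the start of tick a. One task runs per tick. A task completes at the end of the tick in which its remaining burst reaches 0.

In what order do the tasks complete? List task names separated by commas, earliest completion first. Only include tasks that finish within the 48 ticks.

completion order = H, A, C, E, G, D, B, F

t=0: L0/L1/L2 = ACEGH/-/- → run A
t=1: L0/L1/L2 = ACEGH/-/- → run A
t=2: L0/L1/L2 = ACEGHD/-/- → run A
t=3: L0/L1/L2 = ACEGHDBF/-/- → run A
t=4: L0/L1/L2 = CEGHDBF/A/- → run C
t=5: L0/L1/L2 = CEGHDBF/A/- → run C
t=6: L0/L1/L2 = CEGHDBF/A/- → run C
t=7: L0/L1/L2 = CEGHDBF/A/- → run C
t=8: L0/L1/L2 = EGHDBF/AC/- → run E
t=9: L0/L1/L2 = EGHDBF/AC/- → run E
t=10: L0/L1/L2 = EGHDBF/AC/- → run E
t=11: L0/L1/L2 = EGHDBF/AC/- → run E
t=12: L0/L1/L2 = GHDBF/ACE/- → run G
t=13: L0/L1/L2 = GHDBF/ACE/- → run G
t=14: L0/L1/L2 = GHDBF/ACE/- → run G
t=15: L0/L1/L2 = GHDBF/ACE/- → run G
t=16: L0/L1/L2 = HDBF/ACEG/- → run H
t=17: L0/L1/L2 = HDBF/ACEG/- → run H
t=18: L0/L1/L2 = HDBF/ACEG/- → run H
t=19: L0/L1/L2 = DBF/ACEG/- → run D
t=20: L0/L1/L2 = DBF/ACEG/- → run D
t=21: L0/L1/L2 = DBF/ACEG/- → run D
t=22: L0/L1/L2 = DBF/ACEG/- → run D
t=23: L0/L1/L2 = BF/ACEGD/- → run B
t=24: L0/L1/L2 = BF/ACEGD/- → run B
t=25: L0/L1/L2 = BF/ACEGD/- → run B
t=26: L0/L1/L2 = BF/ACEGD/- → run B
t=27: L0/L1/L2 = F/ACEGDB/- → run F
t=28: L0/L1/L2 = F/ACEGDB/- → run F
t=29: L0/L1/L2 = F/ACEGDB/- → run F
t=30: L0/L1/L2 = F/ACEGDB/- → run F
t=31: L0/L1/L2 = -/ACEGDBF/- → run A
t=32: L0/L1/L2 = -/ACEGDBF/- → run A
t=33: L0/L1/L2 = -/CEGDBF/- → run C
t=34: L0/L1/L2 = -/CEGDBF/- → run C
t=35: L0/L1/L2 = -/EGDBF/- → run E
t=36: L0/L1/L2 = -/EGDBF/- → run E
t=37: L0/L1/L2 = -/GDBF/- → run G
t=38: L0/L1/L2 = -/DBF/- → run D
t=39: L0/L1/L2 = -/DBF/- → run D
t=40: L0/L1/L2 = -/DBF/- → run D
t=41: L0/L1/L2 = -/DBF/- → run D
t=42: L0/L1/L2 = -/BF/- → run B
t=43: L0/L1/L2 = -/F/- → run F
t=44: L0/L1/L2 = -/F/- → run F
t=45: (idle)
t=46: (idle)
t=47: (idle)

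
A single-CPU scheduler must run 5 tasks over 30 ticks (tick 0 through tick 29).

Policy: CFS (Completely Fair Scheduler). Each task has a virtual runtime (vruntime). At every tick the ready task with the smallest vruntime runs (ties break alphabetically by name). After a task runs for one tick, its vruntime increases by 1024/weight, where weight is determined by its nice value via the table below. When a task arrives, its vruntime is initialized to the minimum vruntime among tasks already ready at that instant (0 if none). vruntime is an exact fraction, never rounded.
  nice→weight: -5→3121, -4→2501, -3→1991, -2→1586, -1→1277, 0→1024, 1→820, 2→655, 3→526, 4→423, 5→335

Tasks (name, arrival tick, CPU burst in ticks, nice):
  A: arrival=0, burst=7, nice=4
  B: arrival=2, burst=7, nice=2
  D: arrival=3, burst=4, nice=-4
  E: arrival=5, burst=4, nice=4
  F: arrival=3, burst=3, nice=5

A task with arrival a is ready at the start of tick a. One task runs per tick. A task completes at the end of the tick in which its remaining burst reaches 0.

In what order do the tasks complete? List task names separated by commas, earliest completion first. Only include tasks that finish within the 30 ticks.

completion order = D, F, E, B, A

t=0: vr[A=0] → run A
t=1: vr[A=1024/423] → run A
t=2: vr[A=2048/423 B=2048/423] → run A
t=3: vr[A=1024/141 B=2048/423 D=2048/423 F=2048/423] → run B
t=4: vr[A=1024/141 B=1774592/277065 D=2048/423 F=2048/423] → run D
t=5: vr[A=1024/141 B=1774592/277065 D=5555200/1057923 E=2048/423 F=2048/423] → run E
t=6: vr[A=1024/141 B=1774592/277065 D=5555200/1057923 E=1024/141 F=2048/423] → run F
t=7: vr[A=1024/141 B=1774592/277065 D=5555200/1057923 E=1024/141 F=1119232/141705] → run D
t=8: vr[A=1024/141 B=1774592/277065 D=5988352/1057923 E=1024/141 F=1119232/141705] → run D
t=9: vr[A=1024/141 B=1774592/277065 D=6421504/1057923 E=1024/141 F=1119232/141705] → run D
t=10: vr[A=1024/141 B=1774592/277065 E=1024/141 F=1119232/141705] → run B
t=11: vr[A=1024/141 B=2207744/277065 E=1024/141 F=1119232/141705] → run A
t=12: vr[A=4096/423 B=2207744/277065 E=1024/141 F=1119232/141705] → run E
t=13: vr[A=4096/423 B=2207744/277065 E=4096/423 F=1119232/141705] → run F
t=14: vr[A=4096/423 B=2207744/277065 E=4096/423 F=1552384/141705] → run B
t=15: vr[A=4096/423 B=2640896/277065 E=4096/423 F=1552384/141705] → run B
t=16: vr[A=4096/423 B=3074048/277065 E=4096/423 F=1552384/141705] → run A
t=17: vr[A=5120/423 B=3074048/277065 E=4096/423 F=1552384/141705] → run E
t=18: vr[A=5120/423 B=3074048/277065 E=5120/423 F=1552384/141705] → run F
t=19: vr[A=5120/423 B=3074048/277065 E=5120/423] → run B
t=20: vr[A=5120/423 B=701440/55413 E=5120/423] → run A
t=21: vr[A=2048/141 B=701440/55413 E=5120/423] → run E
t=22: vr[A=2048/141 B=701440/55413] → run B
t=23: vr[A=2048/141 B=3940352/277065] → run B
t=24: vr[A=2048/141] → run A
t=25: (idle)
t=26: (idle)
t=27: (idle)
t=28: (idle)
t=29: (idle)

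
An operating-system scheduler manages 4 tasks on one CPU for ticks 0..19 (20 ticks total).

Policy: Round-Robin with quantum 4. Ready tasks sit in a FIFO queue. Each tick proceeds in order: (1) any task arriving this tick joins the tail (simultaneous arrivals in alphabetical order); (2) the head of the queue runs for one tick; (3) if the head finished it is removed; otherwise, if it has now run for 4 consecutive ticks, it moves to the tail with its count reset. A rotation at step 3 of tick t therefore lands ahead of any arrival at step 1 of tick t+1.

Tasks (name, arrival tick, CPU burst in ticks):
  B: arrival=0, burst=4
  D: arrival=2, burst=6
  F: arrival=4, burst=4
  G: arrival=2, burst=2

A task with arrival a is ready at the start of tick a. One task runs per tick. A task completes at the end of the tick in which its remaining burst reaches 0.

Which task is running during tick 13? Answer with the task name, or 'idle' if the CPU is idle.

t=0: queue=[B] q_used=0 → run B
t=1: queue=[B] q_used=1 → run B
t=2: queue=[B,D,G] q_used=2 → run B
t=3: queue=[B,D,G] q_used=3 → run B
t=4: queue=[D,G,F] q_used=0 → run D
t=5: queue=[D,G,F] q_used=1 → run D
t=6: queue=[D,G,F] q_used=2 → run D
t=7: queue=[D,G,F] q_used=3 → run D
t=8: queue=[G,F,D] q_used=0 → run G
t=9: queue=[G,F,D] q_used=1 → run G
t=10: queue=[F,D] q_used=0 → run F
t=11: queue=[F,D] q_used=1 → run F
t=12: queue=[F,D] q_used=2 → run F
t=13: queue=[F,D] q_used=3 → run F
t=14: queue=[D] q_used=0 → run D
t=15: queue=[D] q_used=1 → run D
t=16: (idle)
t=17: (idle)
t=18: (idle)
t=19: (idle)

running at tick 13 = F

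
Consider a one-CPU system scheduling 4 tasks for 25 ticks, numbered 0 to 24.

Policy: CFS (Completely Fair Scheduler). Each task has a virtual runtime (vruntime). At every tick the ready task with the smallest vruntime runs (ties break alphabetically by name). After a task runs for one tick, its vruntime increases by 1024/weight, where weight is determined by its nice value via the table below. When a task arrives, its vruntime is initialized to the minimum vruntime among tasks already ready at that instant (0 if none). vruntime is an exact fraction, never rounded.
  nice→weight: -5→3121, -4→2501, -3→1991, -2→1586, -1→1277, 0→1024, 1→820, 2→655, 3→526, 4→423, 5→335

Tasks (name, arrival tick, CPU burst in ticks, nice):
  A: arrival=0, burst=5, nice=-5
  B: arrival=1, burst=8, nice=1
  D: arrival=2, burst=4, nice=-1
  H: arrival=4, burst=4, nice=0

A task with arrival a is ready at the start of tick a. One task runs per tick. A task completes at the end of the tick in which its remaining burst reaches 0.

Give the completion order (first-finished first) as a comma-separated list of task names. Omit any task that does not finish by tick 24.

t=0: vr[A=0] → run A
t=1: vr[A=1024/3121 B=1024/3121] → run A
t=2: vr[A=2048/3121 B=1024/3121 D=1024/3121] → run B
t=3: vr[A=2048/3121 B=1008896/639805 D=1024/3121] → run D
t=4: vr[A=2048/3121 B=1008896/639805 D=4503552/3985517 H=2048/3121] → run A
t=5: vr[A=3072/3121 B=1008896/639805 D=4503552/3985517 H=2048/3121] → run H
t=6: vr[A=3072/3121 B=1008896/639805 D=4503552/3985517 H=5169/3121] → run A
t=7: vr[A=4096/3121 B=1008896/639805 D=4503552/3985517 H=5169/3121] → run D
t=8: vr[A=4096/3121 B=1008896/639805 D=7699456/3985517 H=5169/3121] → run A
t=9: vr[B=1008896/639805 D=7699456/3985517 H=5169/3121] → run B
t=10: vr[B=1807872/639805 D=7699456/3985517 H=5169/3121] → run H
t=11: vr[B=1807872/639805 D=7699456/3985517 H=8290/3121] → run D
t=12: vr[B=1807872/639805 D=10895360/3985517 H=8290/3121] → run H
t=13: vr[B=1807872/639805 D=10895360/3985517 H=11411/3121] → run D
t=14: vr[B=1807872/639805 H=11411/3121] → run B
t=15: vr[B=2606848/639805 H=11411/3121] → run H
t=16: vr[B=2606848/639805] → run B
t=17: vr[B=3405824/639805] → run B
t=18: vr[B=840960/127961] → run B
t=19: vr[B=5003776/639805] → run B
t=20: vr[B=5802752/639805] → run B
t=21: (idle)
t=22: (idle)
t=23: (idle)
t=24: (idle)

completion order = A, D, H, B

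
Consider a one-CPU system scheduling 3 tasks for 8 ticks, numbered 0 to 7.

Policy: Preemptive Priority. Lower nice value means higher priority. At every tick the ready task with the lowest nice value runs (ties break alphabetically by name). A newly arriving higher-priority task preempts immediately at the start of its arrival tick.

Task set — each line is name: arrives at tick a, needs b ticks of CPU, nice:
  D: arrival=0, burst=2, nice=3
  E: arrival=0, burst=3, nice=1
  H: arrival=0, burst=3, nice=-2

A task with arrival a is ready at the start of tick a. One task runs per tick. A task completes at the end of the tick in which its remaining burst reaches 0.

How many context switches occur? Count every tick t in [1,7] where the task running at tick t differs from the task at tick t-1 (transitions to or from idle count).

t=0: ready={D,E,H} → run H
t=1: ready={D,E,H} → run H
t=2: ready={D,E,H} → run H
t=3: ready={D,E} → run E
t=4: ready={D,E} → run E
t=5: ready={D,E} → run E
t=6: ready={D} → run D
t=7: ready={D} → run D

context switches = 2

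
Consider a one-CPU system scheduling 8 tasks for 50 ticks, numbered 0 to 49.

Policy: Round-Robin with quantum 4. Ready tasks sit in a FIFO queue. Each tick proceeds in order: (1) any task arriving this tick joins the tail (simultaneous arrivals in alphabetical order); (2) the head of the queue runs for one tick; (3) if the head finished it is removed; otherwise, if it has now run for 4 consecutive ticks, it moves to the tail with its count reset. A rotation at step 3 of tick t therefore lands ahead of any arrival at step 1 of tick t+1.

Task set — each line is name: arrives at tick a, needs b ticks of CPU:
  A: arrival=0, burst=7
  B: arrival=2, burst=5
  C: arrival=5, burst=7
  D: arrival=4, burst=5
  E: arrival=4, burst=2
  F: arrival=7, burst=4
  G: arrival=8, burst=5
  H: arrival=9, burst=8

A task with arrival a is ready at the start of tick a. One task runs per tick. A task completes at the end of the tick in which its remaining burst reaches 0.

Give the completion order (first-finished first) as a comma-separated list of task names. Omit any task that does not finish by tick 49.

completion order = A, E, F, B, D, C, G, H

t=0: queue=[A] q_used=0 → run A
t=1: queue=[A] q_used=1 → run A
t=2: queue=[A,B] q_used=2 → run A
t=3: queue=[A,B] q_used=3 → run A
t=4: queue=[B,A,D,E] q_used=0 → run B
t=5: queue=[B,A,D,E,C] q_used=1 → run B
t=6: queue=[B,A,D,E,C] q_used=2 → run B
t=7: queue=[B,A,D,E,C,F] q_used=3 → run B
t=8: queue=[A,D,E,C,F,B,G] q_used=0 → run A
t=9: queue=[A,D,E,C,F,B,G,H] q_used=1 → run A
t=10: queue=[A,D,E,C,F,B,G,H] q_used=2 → run A
t=11: queue=[D,E,C,F,B,G,H] q_used=0 → run D
t=12: queue=[D,E,C,F,B,G,H] q_used=1 → run D
t=13: queue=[D,E,C,F,B,G,H] q_used=2 → run D
t=14: queue=[D,E,C,F,B,G,H] q_used=3 → run D
t=15: queue=[E,C,F,B,G,H,D] q_used=0 → run E
t=16: queue=[E,C,F,B,G,H,D] q_used=1 → run E
t=17: queue=[C,F,B,G,H,D] q_used=0 → run C
t=18: queue=[C,F,B,G,H,D] q_used=1 → run C
t=19: queue=[C,F,B,G,H,D] q_used=2 → run C
t=20: queue=[C,F,B,G,H,D] q_used=3 → run C
t=21: queue=[F,B,G,H,D,C] q_used=0 → run F
t=22: queue=[F,B,G,H,D,C] q_used=1 → run F
t=23: queue=[F,B,G,H,D,C] q_used=2 → run F
t=24: queue=[F,B,G,H,D,C] q_used=3 → run F
t=25: queue=[B,G,H,D,C] q_used=0 → run B
t=26: queue=[G,H,D,C] q_used=0 → run G
t=27: queue=[G,H,D,C] q_used=1 → run G
t=28: queue=[G,H,D,C] q_used=2 → run G
t=29: queue=[G,H,D,C] q_used=3 → run G
t=30: queue=[H,D,C,G] q_used=0 → run H
t=31: queue=[H,D,C,G] q_used=1 → run H
t=32: queue=[H,D,C,G] q_used=2 → run H
t=33: queue=[H,D,C,G] q_used=3 → run H
t=34: queue=[D,C,G,H] q_used=0 → run D
t=35: queue=[C,G,H] q_used=0 → run C
t=36: queue=[C,G,H] q_used=1 → run C
t=37: queue=[C,G,H] q_used=2 → run C
t=38: queue=[G,H] q_used=0 → run G
t=39: queue=[H] q_used=0 → run H
t=40: queue=[H] q_used=1 → run H
t=41: queue=[H] q_used=2 → run H
t=42: queue=[H] q_used=3 → run H
t=43: (idle)
t=44: (idle)
t=45: (idle)
t=46: (idle)
t=47: (idle)
t=48: (idle)
t=49: (idle)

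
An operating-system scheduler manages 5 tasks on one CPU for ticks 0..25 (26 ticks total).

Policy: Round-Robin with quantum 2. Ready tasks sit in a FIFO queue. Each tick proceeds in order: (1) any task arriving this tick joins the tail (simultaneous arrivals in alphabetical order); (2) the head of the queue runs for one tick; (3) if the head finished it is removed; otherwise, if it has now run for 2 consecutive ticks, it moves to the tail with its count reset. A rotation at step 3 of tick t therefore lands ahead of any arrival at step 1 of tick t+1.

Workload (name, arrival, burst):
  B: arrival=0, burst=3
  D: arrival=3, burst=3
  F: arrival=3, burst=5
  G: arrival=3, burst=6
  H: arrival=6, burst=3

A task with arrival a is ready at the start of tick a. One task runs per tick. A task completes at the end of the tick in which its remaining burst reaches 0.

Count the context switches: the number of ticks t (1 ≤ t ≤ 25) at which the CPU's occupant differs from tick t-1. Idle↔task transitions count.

t=0: queue=[B] q_used=0 → run B
t=1: queue=[B] q_used=1 → run B
t=2: queue=[B] q_used=0 → run B
t=3: queue=[D,F,G] q_used=0 → run D
t=4: queue=[D,F,G] q_used=1 → run D
t=5: queue=[F,G,D] q_used=0 → run F
t=6: queue=[F,G,D,H] q_used=1 → run F
t=7: queue=[G,D,H,F] q_used=0 → run G
t=8: queue=[G,D,H,F] q_used=1 → run G
t=9: queue=[D,H,F,G] q_used=0 → run D
t=10: queue=[H,F,G] q_used=0 → run H
t=11: queue=[H,F,G] q_used=1 → run H
t=12: queue=[F,G,H] q_used=0 → run F
t=13: queue=[F,G,H] q_used=1 → run F
t=14: queue=[G,H,F] q_used=0 → run G
t=15: queue=[G,H,F] q_used=1 → run G
t=16: queue=[H,F,G] q_used=0 → run H
t=17: queue=[F,G] q_used=0 → run F
t=18: queue=[G] q_used=0 → run G
t=19: queue=[G] q_used=1 → run G
t=20: (idle)
t=21: (idle)
t=22: (idle)
t=23: (idle)
t=24: (idle)
t=25: (idle)

context switches = 11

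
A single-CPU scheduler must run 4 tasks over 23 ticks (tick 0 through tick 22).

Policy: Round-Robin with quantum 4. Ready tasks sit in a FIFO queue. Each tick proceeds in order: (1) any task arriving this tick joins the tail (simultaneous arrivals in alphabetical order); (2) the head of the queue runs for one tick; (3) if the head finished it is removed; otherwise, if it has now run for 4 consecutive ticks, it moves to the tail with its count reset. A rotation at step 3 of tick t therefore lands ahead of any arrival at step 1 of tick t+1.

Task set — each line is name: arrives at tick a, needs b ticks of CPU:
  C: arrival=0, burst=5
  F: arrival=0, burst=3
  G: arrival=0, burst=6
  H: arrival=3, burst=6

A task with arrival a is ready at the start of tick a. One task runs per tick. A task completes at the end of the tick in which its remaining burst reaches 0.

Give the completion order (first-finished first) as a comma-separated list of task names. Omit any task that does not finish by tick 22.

t=0: queue=[C,F,G] q_used=0 → run C
t=1: queue=[C,F,G] q_used=1 → run C
t=2: queue=[C,F,G] q_used=2 → run C
t=3: queue=[C,F,G,H] q_used=3 → run C
t=4: queue=[F,G,H,C] q_used=0 → run F
t=5: queue=[F,G,H,C] q_used=1 → run F
t=6: queue=[F,G,H,C] q_used=2 → run F
t=7: queue=[G,H,C] q_used=0 → run G
t=8: queue=[G,H,C] q_used=1 → run G
t=9: queue=[G,H,C] q_used=2 → run G
t=10: queue=[G,H,C] q_used=3 → run G
t=11: queue=[H,C,G] q_used=0 → run H
t=12: queue=[H,C,G] q_used=1 → run H
t=13: queue=[H,C,G] q_used=2 → run H
t=14: queue=[H,C,G] q_used=3 → run H
t=15: queue=[C,G,H] q_used=0 → run C
t=16: queue=[G,H] q_used=0 → run G
t=17: queue=[G,H] q_used=1 → run G
t=18: queue=[H] q_used=0 → run H
t=19: queue=[H] q_used=1 → run H
t=20: (idle)
t=21: (idle)
t=22: (idle)

completion order = F, C, G, H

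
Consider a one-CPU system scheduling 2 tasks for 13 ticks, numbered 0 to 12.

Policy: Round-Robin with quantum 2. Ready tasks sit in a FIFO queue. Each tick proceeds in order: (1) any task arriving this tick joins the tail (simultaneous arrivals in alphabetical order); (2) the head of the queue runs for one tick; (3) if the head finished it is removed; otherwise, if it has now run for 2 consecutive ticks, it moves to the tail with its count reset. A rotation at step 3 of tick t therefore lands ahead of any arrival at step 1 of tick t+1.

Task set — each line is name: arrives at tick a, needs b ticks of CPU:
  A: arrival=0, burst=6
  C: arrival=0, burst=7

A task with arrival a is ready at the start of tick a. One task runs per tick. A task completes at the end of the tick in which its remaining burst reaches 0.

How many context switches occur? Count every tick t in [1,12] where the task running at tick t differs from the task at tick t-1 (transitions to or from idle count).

t=0: queue=[A,C] q_used=0 → run A
t=1: queue=[A,C] q_used=1 → run A
t=2: queue=[C,A] q_used=0 → run C
t=3: queue=[C,A] q_used=1 → run C
t=4: queue=[A,C] q_used=0 → run A
t=5: queue=[A,C] q_used=1 → run A
t=6: queue=[C,A] q_used=0 → run C
t=7: queue=[C,A] q_used=1 → run C
t=8: queue=[A,C] q_used=0 → run A
t=9: queue=[A,C] q_used=1 → run A
t=10: queue=[C] q_used=0 → run C
t=11: queue=[C] q_used=1 → run C
t=12: queue=[C] q_used=0 → run C

context switches = 5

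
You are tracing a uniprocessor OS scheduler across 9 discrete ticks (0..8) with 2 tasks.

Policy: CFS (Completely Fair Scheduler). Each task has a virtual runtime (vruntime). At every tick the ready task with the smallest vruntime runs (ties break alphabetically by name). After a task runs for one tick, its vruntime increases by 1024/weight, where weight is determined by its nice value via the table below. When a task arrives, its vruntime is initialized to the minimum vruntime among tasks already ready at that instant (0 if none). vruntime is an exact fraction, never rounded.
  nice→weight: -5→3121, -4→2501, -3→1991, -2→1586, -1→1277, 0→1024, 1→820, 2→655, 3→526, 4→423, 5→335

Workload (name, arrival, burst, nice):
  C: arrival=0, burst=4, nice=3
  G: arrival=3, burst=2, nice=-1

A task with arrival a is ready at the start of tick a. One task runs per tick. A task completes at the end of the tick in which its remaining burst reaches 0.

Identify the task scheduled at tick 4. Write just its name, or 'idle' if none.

t=0: vr[C=0] → run C
t=1: vr[C=512/263] → run C
t=2: vr[C=1024/263] → run C
t=3: vr[C=1536/263 G=1536/263] → run C
t=4: vr[G=1536/263] → run G
t=5: vr[G=2230784/335851] → run G
t=6: (idle)
t=7: (idle)
t=8: (idle)

running at tick 4 = G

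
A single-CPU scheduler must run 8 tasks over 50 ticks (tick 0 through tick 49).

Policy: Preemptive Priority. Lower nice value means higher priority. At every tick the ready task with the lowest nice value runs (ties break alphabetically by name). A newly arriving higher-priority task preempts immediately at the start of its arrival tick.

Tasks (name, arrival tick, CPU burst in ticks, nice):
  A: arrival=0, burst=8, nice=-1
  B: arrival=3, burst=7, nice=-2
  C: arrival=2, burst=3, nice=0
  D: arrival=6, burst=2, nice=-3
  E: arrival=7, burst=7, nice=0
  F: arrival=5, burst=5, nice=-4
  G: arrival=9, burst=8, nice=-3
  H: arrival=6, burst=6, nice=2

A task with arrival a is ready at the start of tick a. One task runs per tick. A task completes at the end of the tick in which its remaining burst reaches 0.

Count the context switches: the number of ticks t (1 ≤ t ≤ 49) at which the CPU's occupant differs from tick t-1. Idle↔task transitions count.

t=0: ready={A} → run A
t=1: ready={A} → run A
t=2: ready={A,C} → run A
t=3: ready={A,B,C} → run B
t=4: ready={A,B,C} → run B
t=5: ready={A,B,C,F} → run F
t=6: ready={A,B,C,D,F,H} → run F
t=7: ready={A,B,C,D,E,F,H} → run F
t=8: ready={A,B,C,D,E,F,H} → run F
t=9: ready={A,B,C,D,E,F,G,H} → run F
t=10: ready={A,B,C,D,E,G,H} → run D
t=11: ready={A,B,C,D,E,G,H} → run D
t=12: ready={A,B,C,E,G,H} → run G
t=13: ready={A,B,C,E,G,H} → run G
t=14: ready={A,B,C,E,G,H} → run G
t=15: ready={A,B,C,E,G,H} → run G
t=16: ready={A,B,C,E,G,H} → run G
t=17: ready={A,B,C,E,G,H} → run G
t=18: ready={A,B,C,E,G,H} → run G
t=19: ready={A,B,C,E,G,H} → run G
t=20: ready={A,B,C,E,H} → run B
t=21: ready={A,B,C,E,H} → run B
t=22: ready={A,B,C,E,H} → run B
t=23: ready={A,B,C,E,H} → run B
t=24: ready={A,B,C,E,H} → run B
t=25: ready={A,C,E,H} → run A
t=26: ready={A,C,E,H} → run A
t=27: ready={A,C,E,H} → run A
t=28: ready={A,C,E,H} → run A
t=29: ready={A,C,E,H} → run A
t=30: ready={C,E,H} → run C
t=31: ready={C,E,H} → run C
t=32: ready={C,E,H} → run C
t=33: ready={E,H} → run E
t=34: ready={E,H} → run E
t=35: ready={E,H} → run E
t=36: ready={E,H} → run E
t=37: ready={E,H} → run E
t=38: ready={E,H} → run E
t=39: ready={E,H} → run E
t=40: ready={H} → run H
t=41: ready={H} → run H
t=42: ready={H} → run H
t=43: ready={H} → run H
t=44: ready={H} → run H
t=45: ready={H} → run H
t=46: (idle)
t=47: (idle)
t=48: (idle)
t=49: (idle)

context switches = 10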